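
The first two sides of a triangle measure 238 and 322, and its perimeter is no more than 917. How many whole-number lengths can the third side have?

273

Triangle inequality: 84 < x < 560. Perimeter ≤ 917 gives x ≤ 917 − 238 − 322 = 357.
So 84 < x ≤ 357; integers 85 through 357: 273 values.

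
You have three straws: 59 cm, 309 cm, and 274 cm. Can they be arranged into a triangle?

The longest side is 309, and the other two sum to 333.
Since 333 > 309, the triangle inequality holds.

Yes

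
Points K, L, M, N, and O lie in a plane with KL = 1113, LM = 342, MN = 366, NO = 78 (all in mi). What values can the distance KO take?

The maximum is all hops collinear in one direction: 1113 + 342 + 366 + 78 = 1899.
The longest hop is 1113; the others sum to 786. Folding the others back against it leaves at least 1113 − 786 = 327.

327 ≤ KO ≤ 1899 mi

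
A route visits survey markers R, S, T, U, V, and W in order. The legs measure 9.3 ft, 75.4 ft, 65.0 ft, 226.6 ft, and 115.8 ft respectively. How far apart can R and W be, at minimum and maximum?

The maximum is all hops collinear in one direction: 9.3 + 75.4 + 65.0 + 226.6 + 115.8 = 492.1.
The longest hop is 226.6; the others sum to 265.5. Since 226.6 ≤ 265.5, the path can fold back on itself completely, so the minimum distance is 0.

0 ≤ RW ≤ 492.1 ft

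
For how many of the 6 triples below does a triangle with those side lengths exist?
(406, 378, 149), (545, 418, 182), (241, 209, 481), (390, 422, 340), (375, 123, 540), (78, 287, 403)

(149,378,406): 149+378 > 406 → valid
(182,418,545): 182+418 > 545 → valid
(209,241,481): 209+241 ≤ 481 → not valid
(340,390,422): 340+390 > 422 → valid
(123,375,540): 123+375 ≤ 540 → not valid
(78,287,403): 78+287 ≤ 403 → not valid
3 of the 6 triples form a triangle.

3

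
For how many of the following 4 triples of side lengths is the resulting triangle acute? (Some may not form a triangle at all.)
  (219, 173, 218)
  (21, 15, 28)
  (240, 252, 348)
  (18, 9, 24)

1

(219,173,218): 173²+218² = 77453 > 47961 = 219² → acute
(21,15,28): 15²+21² = 666 < 784 = 28² → obtuse
(240,252,348): 240²+252² = 121104 = 348² → right
(18,9,24): 9²+18² = 405 < 576 = 24² → obtuse
1 of the 4 is acute.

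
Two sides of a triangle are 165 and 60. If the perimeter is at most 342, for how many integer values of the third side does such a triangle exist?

Triangle inequality: 105 < x < 225. Perimeter ≤ 342 gives x ≤ 342 − 165 − 60 = 117.
So 105 < x ≤ 117; integers 106 through 117: 12 values.

12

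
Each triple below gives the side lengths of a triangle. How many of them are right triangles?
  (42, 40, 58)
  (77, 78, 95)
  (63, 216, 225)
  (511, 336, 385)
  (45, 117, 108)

(42,40,58): 40²+42² = 3364 = 58² → right
(77,78,95): 77²+78² = 12013 > 9025 = 95² → acute
(63,216,225): 63²+216² = 50625 = 225² → right
(511,336,385): 336²+385² = 261121 = 511² → right
(45,117,108): 45²+108² = 13689 = 117² → right
4 of the 5 are right.

4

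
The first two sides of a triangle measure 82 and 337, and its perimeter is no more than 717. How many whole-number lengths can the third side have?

Triangle inequality: 255 < x < 419. Perimeter ≤ 717 gives x ≤ 717 − 82 − 337 = 298.
So 255 < x ≤ 298; integers 256 through 298: 43 values.

43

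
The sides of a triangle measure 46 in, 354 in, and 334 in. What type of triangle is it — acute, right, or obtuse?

obtuse

Compare the square of the longest side to the sum of squares of the other two: 46² + 334² = 113672 < 125316 = 354².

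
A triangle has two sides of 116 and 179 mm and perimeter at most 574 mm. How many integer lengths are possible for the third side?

216

Triangle inequality: 63 < x < 295. Perimeter ≤ 574 gives x ≤ 574 − 116 − 179 = 279.
So 63 < x ≤ 279; integers 64 through 279: 216 values.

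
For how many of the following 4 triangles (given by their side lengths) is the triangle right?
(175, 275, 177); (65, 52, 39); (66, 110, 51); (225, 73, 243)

(175,275,177): 175²+177² = 61954 < 75625 = 275² → obtuse
(65,52,39): 39²+52² = 4225 = 65² → right
(66,110,51): 51²+66² = 6957 < 12100 = 110² → obtuse
(225,73,243): 73²+225² = 55954 < 59049 = 243² → obtuse
1 of the 4 is right.

1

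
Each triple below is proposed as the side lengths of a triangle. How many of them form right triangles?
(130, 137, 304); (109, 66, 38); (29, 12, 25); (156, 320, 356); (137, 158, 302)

1

(130,137,304): 130+137 ≤ 304, not a triangle
(109,66,38): 38+66 ≤ 109, not a triangle
(29,12,25): 12²+25² = 769 < 841 = 29² → obtuse
(156,320,356): 156²+320² = 126736 = 356² → right
(137,158,302): 137+158 ≤ 302, not a triangle
1 of the 5 is right.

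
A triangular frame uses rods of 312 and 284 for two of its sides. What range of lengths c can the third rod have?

28 < c < 596

By the triangle inequality, c must be less than 312 + 284 = 596 and greater than |312 − 284| = 28.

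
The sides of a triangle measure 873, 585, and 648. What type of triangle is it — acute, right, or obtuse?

right

Compare the square of the longest side to the sum of squares of the other two: 585² + 648² = 762129 = 873².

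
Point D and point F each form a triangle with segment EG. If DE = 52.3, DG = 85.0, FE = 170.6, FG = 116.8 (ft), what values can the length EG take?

53.8 < EG < 137.3

From triangle DEG: |52.3 − 85.0| < EG < 52.3 + 85.0, i.e. 32.7 < EG < 137.3.
From triangle FEG: 53.8 < EG < 287.4.
Both must hold, so EG lies in the intersection.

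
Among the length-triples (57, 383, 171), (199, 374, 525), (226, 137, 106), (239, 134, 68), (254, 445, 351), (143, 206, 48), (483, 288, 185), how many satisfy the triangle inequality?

(57,171,383): 57+171 ≤ 383 → not valid
(199,374,525): 199+374 > 525 → valid
(106,137,226): 106+137 > 226 → valid
(68,134,239): 68+134 ≤ 239 → not valid
(254,351,445): 254+351 > 445 → valid
(48,143,206): 48+143 ≤ 206 → not valid
(185,288,483): 185+288 ≤ 483 → not valid
3 of the 7 triples form a triangle.

3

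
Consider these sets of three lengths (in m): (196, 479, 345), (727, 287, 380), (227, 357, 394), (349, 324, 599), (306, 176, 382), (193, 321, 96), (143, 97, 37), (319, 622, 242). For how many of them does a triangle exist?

4

(196,345,479): 196+345 > 479 → valid
(287,380,727): 287+380 ≤ 727 → not valid
(227,357,394): 227+357 > 394 → valid
(324,349,599): 324+349 > 599 → valid
(176,306,382): 176+306 > 382 → valid
(96,193,321): 96+193 ≤ 321 → not valid
(37,97,143): 37+97 ≤ 143 → not valid
(242,319,622): 242+319 ≤ 622 → not valid
4 of the 8 triples form a triangle.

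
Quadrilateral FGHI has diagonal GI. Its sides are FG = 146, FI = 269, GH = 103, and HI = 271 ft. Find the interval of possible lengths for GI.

168 < GI < 374

From triangle FGI: |146 − 269| < GI < 146 + 269, i.e. 123 < GI < 415.
From triangle HGI: 168 < GI < 374.
Both must hold, so GI lies in the intersection.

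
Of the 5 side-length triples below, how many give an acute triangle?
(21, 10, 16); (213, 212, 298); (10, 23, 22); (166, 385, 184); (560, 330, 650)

(21,10,16): 10²+16² = 356 < 441 = 21² → obtuse
(213,212,298): 212²+213² = 90313 > 88804 = 298² → acute
(10,23,22): 10²+22² = 584 > 529 = 23² → acute
(166,385,184): 166+184 ≤ 385, not a triangle
(560,330,650): 330²+560² = 422500 = 650² → right
2 of the 5 are acute.

2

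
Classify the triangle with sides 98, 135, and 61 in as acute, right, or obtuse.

Compare the square of the longest side to the sum of squares of the other two: 61² + 98² = 13325 < 18225 = 135².

obtuse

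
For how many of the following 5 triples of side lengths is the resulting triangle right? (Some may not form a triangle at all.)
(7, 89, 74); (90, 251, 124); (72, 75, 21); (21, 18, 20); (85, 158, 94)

(7,89,74): 7+74 ≤ 89, not a triangle
(90,251,124): 90+124 ≤ 251, not a triangle
(72,75,21): 21²+72² = 5625 = 75² → right
(21,18,20): 18²+20² = 724 > 441 = 21² → acute
(85,158,94): 85²+94² = 16061 < 24964 = 158² → obtuse
1 of the 5 is right.

1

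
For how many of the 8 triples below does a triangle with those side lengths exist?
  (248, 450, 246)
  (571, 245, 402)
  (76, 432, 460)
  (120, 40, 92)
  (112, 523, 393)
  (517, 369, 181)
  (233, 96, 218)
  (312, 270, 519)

7

(246,248,450): 246+248 > 450 → valid
(245,402,571): 245+402 > 571 → valid
(76,432,460): 76+432 > 460 → valid
(40,92,120): 40+92 > 120 → valid
(112,393,523): 112+393 ≤ 523 → not valid
(181,369,517): 181+369 > 517 → valid
(96,218,233): 96+218 > 233 → valid
(270,312,519): 270+312 > 519 → valid
7 of the 8 triples form a triangle.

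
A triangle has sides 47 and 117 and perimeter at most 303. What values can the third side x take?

70 < x ≤ 139

Triangle inequality alone gives 70 < x < 164.
The perimeter condition gives x ≤ 303 − 47 − 117 = 139.
Intersecting the two: 70 < x ≤ 139.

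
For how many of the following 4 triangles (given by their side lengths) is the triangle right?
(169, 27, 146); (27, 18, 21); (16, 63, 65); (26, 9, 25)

(169,27,146): 27²+146² = 22045 < 28561 = 169² → obtuse
(27,18,21): 18²+21² = 765 > 729 = 27² → acute
(16,63,65): 16²+63² = 4225 = 65² → right
(26,9,25): 9²+25² = 706 > 676 = 26² → acute
1 of the 4 is right.

1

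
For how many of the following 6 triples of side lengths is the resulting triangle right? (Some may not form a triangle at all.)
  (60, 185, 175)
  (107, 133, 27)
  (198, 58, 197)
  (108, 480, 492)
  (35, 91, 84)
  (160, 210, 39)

(60,185,175): 60²+175² = 34225 = 185² → right
(107,133,27): 27²+107² = 12178 < 17689 = 133² → obtuse
(198,58,197): 58²+197² = 42173 > 39204 = 198² → acute
(108,480,492): 108²+480² = 242064 = 492² → right
(35,91,84): 35²+84² = 8281 = 91² → right
(160,210,39): 39+160 ≤ 210, not a triangle
3 of the 6 are right.

3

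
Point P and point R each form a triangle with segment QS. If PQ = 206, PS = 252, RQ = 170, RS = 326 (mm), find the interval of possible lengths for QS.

From triangle PQS: |206 − 252| < QS < 206 + 252, i.e. 46 < QS < 458.
From triangle RQS: 156 < QS < 496.
Both must hold, so QS lies in the intersection.

156 < QS < 458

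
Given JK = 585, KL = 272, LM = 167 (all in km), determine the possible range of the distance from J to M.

The maximum is all hops collinear in one direction: 585 + 272 + 167 = 1024.
The longest hop is 585; the others sum to 439. Folding the others back against it leaves at least 585 − 439 = 146.

146 ≤ JM ≤ 1024 km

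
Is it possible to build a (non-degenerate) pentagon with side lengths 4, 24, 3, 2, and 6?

No

For a pentagon, each side must be shorter than the sum of the others.
Here the longest side is 24, but the remaining 4 sides sum to only 15.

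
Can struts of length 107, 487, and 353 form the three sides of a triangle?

The longest side is 487, but the other two sum to only 460.
460 < 487, so the triangle inequality fails.

No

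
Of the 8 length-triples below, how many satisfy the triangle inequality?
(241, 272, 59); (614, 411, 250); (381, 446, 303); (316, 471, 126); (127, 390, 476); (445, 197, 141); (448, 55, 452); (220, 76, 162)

(59,241,272): 59+241 > 272 → valid
(250,411,614): 250+411 > 614 → valid
(303,381,446): 303+381 > 446 → valid
(126,316,471): 126+316 ≤ 471 → not valid
(127,390,476): 127+390 > 476 → valid
(141,197,445): 141+197 ≤ 445 → not valid
(55,448,452): 55+448 > 452 → valid
(76,162,220): 76+162 > 220 → valid
6 of the 8 triples form a triangle.

6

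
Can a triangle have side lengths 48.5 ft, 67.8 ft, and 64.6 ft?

Yes

The longest side is 67.8, and the other two sum to 113.1.
Since 113.1 > 67.8, the triangle inequality holds.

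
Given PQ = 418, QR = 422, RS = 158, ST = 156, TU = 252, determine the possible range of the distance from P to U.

The maximum is all hops collinear in one direction: 418 + 422 + 158 + 156 + 252 = 1406.
The longest hop is 422; the others sum to 984. Since 422 ≤ 984, the path can fold back on itself completely, so the minimum distance is 0.

0 ≤ PU ≤ 1406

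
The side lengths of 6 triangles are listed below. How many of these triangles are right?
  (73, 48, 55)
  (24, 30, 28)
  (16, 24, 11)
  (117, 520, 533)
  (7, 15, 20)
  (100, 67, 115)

2

(73,48,55): 48²+55² = 5329 = 73² → right
(24,30,28): 24²+28² = 1360 > 900 = 30² → acute
(16,24,11): 11²+16² = 377 < 576 = 24² → obtuse
(117,520,533): 117²+520² = 284089 = 533² → right
(7,15,20): 7²+15² = 274 < 400 = 20² → obtuse
(100,67,115): 67²+100² = 14489 > 13225 = 115² → acute
2 of the 6 are right.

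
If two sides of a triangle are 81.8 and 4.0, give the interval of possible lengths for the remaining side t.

77.8 < t < 85.8

By the triangle inequality, t must be less than 81.8 + 4.0 = 85.8 and greater than |81.8 − 4.0| = 77.8.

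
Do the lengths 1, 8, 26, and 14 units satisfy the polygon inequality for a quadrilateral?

For a quadrilateral, each side must be shorter than the sum of the others.
Here the longest side is 26, but the remaining 3 sides sum to only 23.

No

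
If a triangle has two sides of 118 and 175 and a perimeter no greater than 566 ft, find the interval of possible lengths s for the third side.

Triangle inequality alone gives 57 < s < 293.
The perimeter condition gives s ≤ 566 − 118 − 175 = 273.
Intersecting the two: 57 < s ≤ 273.

57 < s ≤ 273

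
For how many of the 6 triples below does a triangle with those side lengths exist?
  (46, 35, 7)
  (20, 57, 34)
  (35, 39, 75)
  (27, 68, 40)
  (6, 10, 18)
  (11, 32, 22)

1

(7,35,46): 7+35 ≤ 46 → not valid
(20,34,57): 20+34 ≤ 57 → not valid
(35,39,75): 35+39 ≤ 75 → not valid
(27,40,68): 27+40 ≤ 68 → not valid
(6,10,18): 6+10 ≤ 18 → not valid
(11,22,32): 11+22 > 32 → valid
1 of the 6 triples forms a triangle.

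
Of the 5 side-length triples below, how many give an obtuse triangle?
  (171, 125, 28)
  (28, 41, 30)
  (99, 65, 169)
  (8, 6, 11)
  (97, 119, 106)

1

(171,125,28): 28+125 ≤ 171, not a triangle
(28,41,30): 28²+30² = 1684 > 1681 = 41² → acute
(99,65,169): 65+99 ≤ 169, not a triangle
(8,6,11): 6²+8² = 100 < 121 = 11² → obtuse
(97,119,106): 97²+106² = 20645 > 14161 = 119² → acute
1 of the 5 is obtuse.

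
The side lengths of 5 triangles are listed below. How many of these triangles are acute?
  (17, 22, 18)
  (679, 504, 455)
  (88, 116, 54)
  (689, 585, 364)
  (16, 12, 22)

(17,22,18): 17²+18² = 613 > 484 = 22² → acute
(679,504,455): 455²+504² = 461041 = 679² → right
(88,116,54): 54²+88² = 10660 < 13456 = 116² → obtuse
(689,585,364): 364²+585² = 474721 = 689² → right
(16,12,22): 12²+16² = 400 < 484 = 22² → obtuse
1 of the 5 is acute.

1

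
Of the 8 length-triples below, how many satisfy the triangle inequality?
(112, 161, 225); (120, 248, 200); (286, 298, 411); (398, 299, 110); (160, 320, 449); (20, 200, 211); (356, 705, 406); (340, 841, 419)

7

(112,161,225): 112+161 > 225 → valid
(120,200,248): 120+200 > 248 → valid
(286,298,411): 286+298 > 411 → valid
(110,299,398): 110+299 > 398 → valid
(160,320,449): 160+320 > 449 → valid
(20,200,211): 20+200 > 211 → valid
(356,406,705): 356+406 > 705 → valid
(340,419,841): 340+419 ≤ 841 → not valid
7 of the 8 triples form a triangle.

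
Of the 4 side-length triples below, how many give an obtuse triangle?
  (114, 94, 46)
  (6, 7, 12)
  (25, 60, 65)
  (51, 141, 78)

(114,94,46): 46²+94² = 10952 < 12996 = 114² → obtuse
(6,7,12): 6²+7² = 85 < 144 = 12² → obtuse
(25,60,65): 25²+60² = 4225 = 65² → right
(51,141,78): 51+78 ≤ 141, not a triangle
2 of the 4 are obtuse.

2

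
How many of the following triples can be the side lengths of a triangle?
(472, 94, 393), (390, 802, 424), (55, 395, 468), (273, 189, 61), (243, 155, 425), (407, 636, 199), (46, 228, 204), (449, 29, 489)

(94,393,472): 94+393 > 472 → valid
(390,424,802): 390+424 > 802 → valid
(55,395,468): 55+395 ≤ 468 → not valid
(61,189,273): 61+189 ≤ 273 → not valid
(155,243,425): 155+243 ≤ 425 → not valid
(199,407,636): 199+407 ≤ 636 → not valid
(46,204,228): 46+204 > 228 → valid
(29,449,489): 29+449 ≤ 489 → not valid
3 of the 8 triples form a triangle.

3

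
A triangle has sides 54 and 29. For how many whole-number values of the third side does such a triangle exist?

The third side lies in the open interval (25, 83).
Integers from 26 to 82 inclusive: 82 − 26 + 1 = 57.

57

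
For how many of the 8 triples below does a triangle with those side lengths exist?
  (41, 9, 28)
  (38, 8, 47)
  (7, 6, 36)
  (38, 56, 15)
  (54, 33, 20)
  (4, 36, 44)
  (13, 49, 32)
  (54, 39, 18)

1

(9,28,41): 9+28 ≤ 41 → not valid
(8,38,47): 8+38 ≤ 47 → not valid
(6,7,36): 6+7 ≤ 36 → not valid
(15,38,56): 15+38 ≤ 56 → not valid
(20,33,54): 20+33 ≤ 54 → not valid
(4,36,44): 4+36 ≤ 44 → not valid
(13,32,49): 13+32 ≤ 49 → not valid
(18,39,54): 18+39 > 54 → valid
1 of the 8 triples forms a triangle.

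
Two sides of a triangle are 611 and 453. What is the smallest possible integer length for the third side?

The third side must be strictly greater than |611 − 453| = 158.
The smallest integer above 158 is 159.

159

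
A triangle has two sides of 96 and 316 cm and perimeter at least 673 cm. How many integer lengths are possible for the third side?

151

Triangle inequality: 220 < x < 412. Perimeter ≥ 673 gives x ≥ 673 − 96 − 316 = 261.
So 261 ≤ x < 412; integers 261 through 411: 151 values.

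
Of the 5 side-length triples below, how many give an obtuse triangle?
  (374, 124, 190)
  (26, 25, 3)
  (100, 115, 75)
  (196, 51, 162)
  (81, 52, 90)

2

(374,124,190): 124+190 ≤ 374, not a triangle
(26,25,3): 3²+25² = 634 < 676 = 26² → obtuse
(100,115,75): 75²+100² = 15625 > 13225 = 115² → acute
(196,51,162): 51²+162² = 28845 < 38416 = 196² → obtuse
(81,52,90): 52²+81² = 9265 > 8100 = 90² → acute
2 of the 5 are obtuse.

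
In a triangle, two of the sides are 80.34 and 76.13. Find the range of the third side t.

4.21 < t < 156.47

By the triangle inequality, t must be less than 80.34 + 76.13 = 156.47 and greater than |80.34 − 76.13| = 4.21.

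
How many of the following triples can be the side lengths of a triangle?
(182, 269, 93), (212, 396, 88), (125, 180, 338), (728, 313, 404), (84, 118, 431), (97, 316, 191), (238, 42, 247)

2

(93,182,269): 93+182 > 269 → valid
(88,212,396): 88+212 ≤ 396 → not valid
(125,180,338): 125+180 ≤ 338 → not valid
(313,404,728): 313+404 ≤ 728 → not valid
(84,118,431): 84+118 ≤ 431 → not valid
(97,191,316): 97+191 ≤ 316 → not valid
(42,238,247): 42+238 > 247 → valid
2 of the 7 triples form a triangle.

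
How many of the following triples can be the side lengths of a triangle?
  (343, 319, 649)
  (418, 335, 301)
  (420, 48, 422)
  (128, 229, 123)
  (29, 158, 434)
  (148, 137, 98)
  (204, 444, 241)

6

(319,343,649): 319+343 > 649 → valid
(301,335,418): 301+335 > 418 → valid
(48,420,422): 48+420 > 422 → valid
(123,128,229): 123+128 > 229 → valid
(29,158,434): 29+158 ≤ 434 → not valid
(98,137,148): 98+137 > 148 → valid
(204,241,444): 204+241 > 444 → valid
6 of the 7 triples form a triangle.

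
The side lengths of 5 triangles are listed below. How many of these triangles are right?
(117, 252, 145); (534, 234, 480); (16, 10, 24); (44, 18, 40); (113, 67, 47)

1

(117,252,145): 117²+145² = 34714 < 63504 = 252² → obtuse
(534,234,480): 234²+480² = 285156 = 534² → right
(16,10,24): 10²+16² = 356 < 576 = 24² → obtuse
(44,18,40): 18²+40² = 1924 < 1936 = 44² → obtuse
(113,67,47): 47²+67² = 6698 < 12769 = 113² → obtuse
1 of the 5 is right.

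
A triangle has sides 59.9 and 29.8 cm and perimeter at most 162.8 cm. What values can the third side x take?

30.1 < x ≤ 73.1 cm

Triangle inequality alone gives 30.1 < x < 89.7.
The perimeter condition gives x ≤ 162.8 − 59.9 − 29.8 = 73.1.
Intersecting the two: 30.1 < x ≤ 73.1.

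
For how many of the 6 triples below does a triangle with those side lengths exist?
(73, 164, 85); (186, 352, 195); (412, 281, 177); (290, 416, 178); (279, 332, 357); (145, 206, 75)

5

(73,85,164): 73+85 ≤ 164 → not valid
(186,195,352): 186+195 > 352 → valid
(177,281,412): 177+281 > 412 → valid
(178,290,416): 178+290 > 416 → valid
(279,332,357): 279+332 > 357 → valid
(75,145,206): 75+145 > 206 → valid
5 of the 6 triples form a triangle.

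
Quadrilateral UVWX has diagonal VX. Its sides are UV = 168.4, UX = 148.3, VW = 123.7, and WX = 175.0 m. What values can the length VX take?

From triangle UVX: |168.4 − 148.3| < VX < 168.4 + 148.3, i.e. 20.1 < VX < 316.7.
From triangle WVX: 51.3 < VX < 298.7.
Both must hold, so VX lies in the intersection.

51.3 < VX < 298.7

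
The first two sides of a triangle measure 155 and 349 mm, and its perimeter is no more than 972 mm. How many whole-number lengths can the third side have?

Triangle inequality: 194 < x < 504. Perimeter ≤ 972 gives x ≤ 972 − 155 − 349 = 468.
So 194 < x ≤ 468; integers 195 through 468: 274 values.

274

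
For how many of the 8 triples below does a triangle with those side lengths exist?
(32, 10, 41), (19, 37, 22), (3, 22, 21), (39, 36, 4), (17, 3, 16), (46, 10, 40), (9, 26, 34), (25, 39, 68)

(10,32,41): 10+32 > 41 → valid
(19,22,37): 19+22 > 37 → valid
(3,21,22): 3+21 > 22 → valid
(4,36,39): 4+36 > 39 → valid
(3,16,17): 3+16 > 17 → valid
(10,40,46): 10+40 > 46 → valid
(9,26,34): 9+26 > 34 → valid
(25,39,68): 25+39 ≤ 68 → not valid
7 of the 8 triples form a triangle.

7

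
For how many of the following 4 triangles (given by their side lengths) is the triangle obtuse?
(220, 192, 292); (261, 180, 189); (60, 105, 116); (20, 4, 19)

1

(220,192,292): 192²+220² = 85264 = 292² → right
(261,180,189): 180²+189² = 68121 = 261² → right
(60,105,116): 60²+105² = 14625 > 13456 = 116² → acute
(20,4,19): 4²+19² = 377 < 400 = 20² → obtuse
1 of the 4 is obtuse.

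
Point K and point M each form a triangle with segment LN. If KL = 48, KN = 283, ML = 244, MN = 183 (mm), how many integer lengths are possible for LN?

From triangle KLN: 235 < LN < 331.
From triangle MLN: 61 < LN < 427.
Intersection: 235 < LN < 331, so integers 236 through 330: 95 values.

95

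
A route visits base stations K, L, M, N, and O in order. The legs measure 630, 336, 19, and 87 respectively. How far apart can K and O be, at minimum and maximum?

188 ≤ KO ≤ 1072

The maximum is all hops collinear in one direction: 630 + 336 + 19 + 87 = 1072.
The longest hop is 630; the others sum to 442. Folding the others back against it leaves at least 630 − 442 = 188.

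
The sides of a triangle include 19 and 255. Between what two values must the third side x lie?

236 < x < 274

By the triangle inequality, x must be less than 19 + 255 = 274 and greater than |19 − 255| = 236.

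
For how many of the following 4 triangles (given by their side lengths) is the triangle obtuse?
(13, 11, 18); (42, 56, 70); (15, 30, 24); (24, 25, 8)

2

(13,11,18): 11²+13² = 290 < 324 = 18² → obtuse
(42,56,70): 42²+56² = 4900 = 70² → right
(15,30,24): 15²+24² = 801 < 900 = 30² → obtuse
(24,25,8): 8²+24² = 640 > 625 = 25² → acute
2 of the 4 are obtuse.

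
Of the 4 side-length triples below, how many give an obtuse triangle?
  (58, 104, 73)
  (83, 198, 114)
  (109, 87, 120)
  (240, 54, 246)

(58,104,73): 58²+73² = 8693 < 10816 = 104² → obtuse
(83,198,114): 83+114 ≤ 198, not a triangle
(109,87,120): 87²+109² = 19450 > 14400 = 120² → acute
(240,54,246): 54²+240² = 60516 = 246² → right
1 of the 4 is obtuse.

1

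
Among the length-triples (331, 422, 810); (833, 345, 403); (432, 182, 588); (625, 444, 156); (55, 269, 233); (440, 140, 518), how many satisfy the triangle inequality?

3

(331,422,810): 331+422 ≤ 810 → not valid
(345,403,833): 345+403 ≤ 833 → not valid
(182,432,588): 182+432 > 588 → valid
(156,444,625): 156+444 ≤ 625 → not valid
(55,233,269): 55+233 > 269 → valid
(140,440,518): 140+440 > 518 → valid
3 of the 6 triples form a triangle.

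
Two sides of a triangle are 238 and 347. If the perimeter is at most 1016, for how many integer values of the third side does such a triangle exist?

Triangle inequality: 109 < x < 585. Perimeter ≤ 1016 gives x ≤ 1016 − 238 − 347 = 431.
So 109 < x ≤ 431; integers 110 through 431: 322 values.

322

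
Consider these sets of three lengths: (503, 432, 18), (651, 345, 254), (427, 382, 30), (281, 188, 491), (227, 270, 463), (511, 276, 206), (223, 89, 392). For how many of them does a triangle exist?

1

(18,432,503): 18+432 ≤ 503 → not valid
(254,345,651): 254+345 ≤ 651 → not valid
(30,382,427): 30+382 ≤ 427 → not valid
(188,281,491): 188+281 ≤ 491 → not valid
(227,270,463): 227+270 > 463 → valid
(206,276,511): 206+276 ≤ 511 → not valid
(89,223,392): 89+223 ≤ 392 → not valid
1 of the 7 triples forms a triangle.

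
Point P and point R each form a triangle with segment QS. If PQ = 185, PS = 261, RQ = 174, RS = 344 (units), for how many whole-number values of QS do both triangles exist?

From triangle PQS: 76 < QS < 446.
From triangle RQS: 170 < QS < 518.
Intersection: 170 < QS < 446, so integers 171 through 445: 275 values.

275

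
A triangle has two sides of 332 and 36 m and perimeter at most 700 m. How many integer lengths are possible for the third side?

Triangle inequality: 296 < x < 368. Perimeter ≤ 700 gives x ≤ 700 − 332 − 36 = 332.
So 296 < x ≤ 332; integers 297 through 332: 36 values.

36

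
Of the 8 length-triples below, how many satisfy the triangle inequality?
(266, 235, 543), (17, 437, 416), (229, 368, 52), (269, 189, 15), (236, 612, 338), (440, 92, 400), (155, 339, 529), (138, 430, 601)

(235,266,543): 235+266 ≤ 543 → not valid
(17,416,437): 17+416 ≤ 437 → not valid
(52,229,368): 52+229 ≤ 368 → not valid
(15,189,269): 15+189 ≤ 269 → not valid
(236,338,612): 236+338 ≤ 612 → not valid
(92,400,440): 92+400 > 440 → valid
(155,339,529): 155+339 ≤ 529 → not valid
(138,430,601): 138+430 ≤ 601 → not valid
1 of the 8 triples forms a triangle.

1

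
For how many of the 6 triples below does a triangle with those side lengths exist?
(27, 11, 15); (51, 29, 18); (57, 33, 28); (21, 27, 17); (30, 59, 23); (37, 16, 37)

(11,15,27): 11+15 ≤ 27 → not valid
(18,29,51): 18+29 ≤ 51 → not valid
(28,33,57): 28+33 > 57 → valid
(17,21,27): 17+21 > 27 → valid
(23,30,59): 23+30 ≤ 59 → not valid
(16,37,37): 16+37 > 37 → valid
3 of the 6 triples form a triangle.

3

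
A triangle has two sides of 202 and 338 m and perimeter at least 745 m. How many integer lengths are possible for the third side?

Triangle inequality: 136 < x < 540. Perimeter ≥ 745 gives x ≥ 745 − 202 − 338 = 205.
So 205 ≤ x < 540; integers 205 through 539: 335 values.

335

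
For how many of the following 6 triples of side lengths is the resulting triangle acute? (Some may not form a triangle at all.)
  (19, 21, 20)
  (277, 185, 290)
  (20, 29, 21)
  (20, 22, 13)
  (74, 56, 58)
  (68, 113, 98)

(19,21,20): 19²+20² = 761 > 441 = 21² → acute
(277,185,290): 185²+277² = 110954 > 84100 = 290² → acute
(20,29,21): 20²+21² = 841 = 29² → right
(20,22,13): 13²+20² = 569 > 484 = 22² → acute
(74,56,58): 56²+58² = 6500 > 5476 = 74² → acute
(68,113,98): 68²+98² = 14228 > 12769 = 113² → acute
5 of the 6 are acute.

5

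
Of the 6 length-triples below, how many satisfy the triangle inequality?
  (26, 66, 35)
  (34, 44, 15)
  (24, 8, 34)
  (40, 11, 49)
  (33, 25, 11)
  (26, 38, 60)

4

(26,35,66): 26+35 ≤ 66 → not valid
(15,34,44): 15+34 > 44 → valid
(8,24,34): 8+24 ≤ 34 → not valid
(11,40,49): 11+40 > 49 → valid
(11,25,33): 11+25 > 33 → valid
(26,38,60): 26+38 > 60 → valid
4 of the 6 triples form a triangle.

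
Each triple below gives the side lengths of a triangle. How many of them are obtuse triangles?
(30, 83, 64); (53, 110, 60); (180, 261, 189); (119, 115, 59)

2

(30,83,64): 30²+64² = 4996 < 6889 = 83² → obtuse
(53,110,60): 53²+60² = 6409 < 12100 = 110² → obtuse
(180,261,189): 180²+189² = 68121 = 261² → right
(119,115,59): 59²+115² = 16706 > 14161 = 119² → acute
2 of the 4 are obtuse.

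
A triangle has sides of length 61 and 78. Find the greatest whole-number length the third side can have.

138

The third side must be strictly less than 61 + 78 = 139.
The largest integer below 139 is 138.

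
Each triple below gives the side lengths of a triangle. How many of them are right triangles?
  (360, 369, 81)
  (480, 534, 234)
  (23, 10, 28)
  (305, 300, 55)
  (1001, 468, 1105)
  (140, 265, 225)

5

(360,369,81): 81²+360² = 136161 = 369² → right
(480,534,234): 234²+480² = 285156 = 534² → right
(23,10,28): 10²+23² = 629 < 784 = 28² → obtuse
(305,300,55): 55²+300² = 93025 = 305² → right
(1001,468,1105): 468²+1001² = 1221025 = 1105² → right
(140,265,225): 140²+225² = 70225 = 265² → right
5 of the 6 are right.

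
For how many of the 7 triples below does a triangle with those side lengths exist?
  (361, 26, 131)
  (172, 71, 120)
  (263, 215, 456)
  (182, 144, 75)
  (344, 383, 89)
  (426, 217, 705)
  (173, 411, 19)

(26,131,361): 26+131 ≤ 361 → not valid
(71,120,172): 71+120 > 172 → valid
(215,263,456): 215+263 > 456 → valid
(75,144,182): 75+144 > 182 → valid
(89,344,383): 89+344 > 383 → valid
(217,426,705): 217+426 ≤ 705 → not valid
(19,173,411): 19+173 ≤ 411 → not valid
4 of the 7 triples form a triangle.

4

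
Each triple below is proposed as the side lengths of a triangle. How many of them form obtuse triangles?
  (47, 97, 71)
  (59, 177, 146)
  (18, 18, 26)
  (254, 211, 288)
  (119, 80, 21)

(47,97,71): 47²+71² = 7250 < 9409 = 97² → obtuse
(59,177,146): 59²+146² = 24797 < 31329 = 177² → obtuse
(18,18,26): 18²+18² = 648 < 676 = 26² → obtuse
(254,211,288): 211²+254² = 109037 > 82944 = 288² → acute
(119,80,21): 21+80 ≤ 119, not a triangle
3 of the 5 are obtuse.

3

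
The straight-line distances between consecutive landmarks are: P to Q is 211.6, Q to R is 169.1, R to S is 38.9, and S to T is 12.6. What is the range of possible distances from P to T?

The maximum is all hops collinear in one direction: 211.6 + 169.1 + 38.9 + 12.6 = 432.2.
The longest hop is 211.6; the others sum to 220.6. Since 211.6 ≤ 220.6, the path can fold back on itself completely, so the minimum distance is 0.

0 ≤ PT ≤ 432.2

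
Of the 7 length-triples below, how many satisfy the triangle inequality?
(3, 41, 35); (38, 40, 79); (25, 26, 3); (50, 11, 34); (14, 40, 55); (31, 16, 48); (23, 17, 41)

(3,35,41): 3+35 ≤ 41 → not valid
(38,40,79): 38+40 ≤ 79 → not valid
(3,25,26): 3+25 > 26 → valid
(11,34,50): 11+34 ≤ 50 → not valid
(14,40,55): 14+40 ≤ 55 → not valid
(16,31,48): 16+31 ≤ 48 → not valid
(17,23,41): 17+23 ≤ 41 → not valid
1 of the 7 triples forms a triangle.

1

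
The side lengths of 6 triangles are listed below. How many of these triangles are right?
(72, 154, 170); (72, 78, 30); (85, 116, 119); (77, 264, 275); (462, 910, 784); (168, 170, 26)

5

(72,154,170): 72²+154² = 28900 = 170² → right
(72,78,30): 30²+72² = 6084 = 78² → right
(85,116,119): 85²+116² = 20681 > 14161 = 119² → acute
(77,264,275): 77²+264² = 75625 = 275² → right
(462,910,784): 462²+784² = 828100 = 910² → right
(168,170,26): 26²+168² = 28900 = 170² → right
5 of the 6 are right.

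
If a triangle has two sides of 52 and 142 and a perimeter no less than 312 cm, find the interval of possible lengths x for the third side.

118 ≤ x < 194 cm

Triangle inequality alone gives 90 < x < 194.
The perimeter condition gives x ≥ 312 − 52 − 142 = 118.
Intersecting the two: 118 ≤ x < 194.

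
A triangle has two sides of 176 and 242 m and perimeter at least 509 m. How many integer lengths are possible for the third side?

327

Triangle inequality: 66 < x < 418. Perimeter ≥ 509 gives x ≥ 509 − 176 − 242 = 91.
So 91 ≤ x < 418; integers 91 through 417: 327 values.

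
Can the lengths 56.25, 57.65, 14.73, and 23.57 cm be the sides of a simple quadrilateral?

A quadrilateral exists iff every side is shorter than the sum of the others — equivalently, the longest side is less than the sum of the rest.
Longest side 57.65 < 94.55 (sum of the remaining 3), so yes.

Yes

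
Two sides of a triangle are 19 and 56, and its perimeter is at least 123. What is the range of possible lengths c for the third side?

Triangle inequality alone gives 37 < c < 75.
The perimeter condition gives c ≥ 123 − 19 − 56 = 48.
Intersecting the two: 48 ≤ c < 75.

48 ≤ c < 75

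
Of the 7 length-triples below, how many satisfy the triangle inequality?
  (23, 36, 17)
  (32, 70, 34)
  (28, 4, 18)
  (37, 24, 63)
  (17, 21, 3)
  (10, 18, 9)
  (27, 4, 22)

2

(17,23,36): 17+23 > 36 → valid
(32,34,70): 32+34 ≤ 70 → not valid
(4,18,28): 4+18 ≤ 28 → not valid
(24,37,63): 24+37 ≤ 63 → not valid
(3,17,21): 3+17 ≤ 21 → not valid
(9,10,18): 9+10 > 18 → valid
(4,22,27): 4+22 ≤ 27 → not valid
2 of the 7 triples form a triangle.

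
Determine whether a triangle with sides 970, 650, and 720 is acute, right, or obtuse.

right

Compare the square of the longest side to the sum of squares of the other two: 650² + 720² = 940900 = 970².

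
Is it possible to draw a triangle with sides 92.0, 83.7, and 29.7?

The longest side is 92.0, and the other two sum to 113.4.
Since 113.4 > 92.0, the triangle inequality holds.

Yes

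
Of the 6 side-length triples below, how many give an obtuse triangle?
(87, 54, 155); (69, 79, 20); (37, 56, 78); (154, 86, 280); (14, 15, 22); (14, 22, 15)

4

(87,54,155): 54+87 ≤ 155, not a triangle
(69,79,20): 20²+69² = 5161 < 6241 = 79² → obtuse
(37,56,78): 37²+56² = 4505 < 6084 = 78² → obtuse
(154,86,280): 86+154 ≤ 280, not a triangle
(14,15,22): 14²+15² = 421 < 484 = 22² → obtuse
(14,22,15): 14²+15² = 421 < 484 = 22² → obtuse
4 of the 6 are obtuse.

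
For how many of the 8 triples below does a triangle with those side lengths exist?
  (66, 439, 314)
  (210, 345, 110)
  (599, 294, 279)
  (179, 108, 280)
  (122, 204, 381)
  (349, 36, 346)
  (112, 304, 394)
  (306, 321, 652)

3

(66,314,439): 66+314 ≤ 439 → not valid
(110,210,345): 110+210 ≤ 345 → not valid
(279,294,599): 279+294 ≤ 599 → not valid
(108,179,280): 108+179 > 280 → valid
(122,204,381): 122+204 ≤ 381 → not valid
(36,346,349): 36+346 > 349 → valid
(112,304,394): 112+304 > 394 → valid
(306,321,652): 306+321 ≤ 652 → not valid
3 of the 8 triples form a triangle.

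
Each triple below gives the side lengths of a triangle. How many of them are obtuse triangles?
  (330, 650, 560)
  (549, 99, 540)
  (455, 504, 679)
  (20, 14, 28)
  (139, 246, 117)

2

(330,650,560): 330²+560² = 422500 = 650² → right
(549,99,540): 99²+540² = 301401 = 549² → right
(455,504,679): 455²+504² = 461041 = 679² → right
(20,14,28): 14²+20² = 596 < 784 = 28² → obtuse
(139,246,117): 117²+139² = 33010 < 60516 = 246² → obtuse
2 of the 5 are obtuse.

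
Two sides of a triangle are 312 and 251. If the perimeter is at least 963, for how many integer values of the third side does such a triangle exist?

Triangle inequality: 61 < x < 563. Perimeter ≥ 963 gives x ≥ 963 − 312 − 251 = 400.
So 400 ≤ x < 563; integers 400 through 562: 163 values.

163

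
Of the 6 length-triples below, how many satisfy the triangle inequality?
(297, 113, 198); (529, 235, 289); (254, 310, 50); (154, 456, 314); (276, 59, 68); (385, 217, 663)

2

(113,198,297): 113+198 > 297 → valid
(235,289,529): 235+289 ≤ 529 → not valid
(50,254,310): 50+254 ≤ 310 → not valid
(154,314,456): 154+314 > 456 → valid
(59,68,276): 59+68 ≤ 276 → not valid
(217,385,663): 217+385 ≤ 663 → not valid
2 of the 6 triples form a triangle.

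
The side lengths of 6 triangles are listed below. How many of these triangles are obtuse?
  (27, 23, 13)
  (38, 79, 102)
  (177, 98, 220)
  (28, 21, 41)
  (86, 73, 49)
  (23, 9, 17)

(27,23,13): 13²+23² = 698 < 729 = 27² → obtuse
(38,79,102): 38²+79² = 7685 < 10404 = 102² → obtuse
(177,98,220): 98²+177² = 40933 < 48400 = 220² → obtuse
(28,21,41): 21²+28² = 1225 < 1681 = 41² → obtuse
(86,73,49): 49²+73² = 7730 > 7396 = 86² → acute
(23,9,17): 9²+17² = 370 < 529 = 23² → obtuse
5 of the 6 are obtuse.

5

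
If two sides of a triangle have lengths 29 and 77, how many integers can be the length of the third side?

57

The third side lies in the open interval (48, 106).
Integers from 49 to 105 inclusive: 105 − 49 + 1 = 57.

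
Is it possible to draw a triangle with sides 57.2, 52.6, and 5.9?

Yes

The longest side is 57.2, and the other two sum to 58.5.
Since 58.5 > 57.2, the triangle inequality holds.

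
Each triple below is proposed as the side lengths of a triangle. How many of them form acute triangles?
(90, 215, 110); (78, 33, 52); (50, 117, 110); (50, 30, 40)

(90,215,110): 90+110 ≤ 215, not a triangle
(78,33,52): 33²+52² = 3793 < 6084 = 78² → obtuse
(50,117,110): 50²+110² = 14600 > 13689 = 117² → acute
(50,30,40): 30²+40² = 2500 = 50² → right
1 of the 4 is acute.

1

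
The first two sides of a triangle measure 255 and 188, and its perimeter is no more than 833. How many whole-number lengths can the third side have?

Triangle inequality: 67 < x < 443. Perimeter ≤ 833 gives x ≤ 833 − 255 − 188 = 390.
So 67 < x ≤ 390; integers 68 through 390: 323 values.

323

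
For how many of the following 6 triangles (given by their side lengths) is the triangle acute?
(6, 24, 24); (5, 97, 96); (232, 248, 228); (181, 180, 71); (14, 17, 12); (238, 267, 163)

(6,24,24): 6²+24² = 612 > 576 = 24² → acute
(5,97,96): 5²+96² = 9241 < 9409 = 97² → obtuse
(232,248,228): 228²+232² = 105808 > 61504 = 248² → acute
(181,180,71): 71²+180² = 37441 > 32761 = 181² → acute
(14,17,12): 12²+14² = 340 > 289 = 17² → acute
(238,267,163): 163²+238² = 83213 > 71289 = 267² → acute
5 of the 6 are acute.

5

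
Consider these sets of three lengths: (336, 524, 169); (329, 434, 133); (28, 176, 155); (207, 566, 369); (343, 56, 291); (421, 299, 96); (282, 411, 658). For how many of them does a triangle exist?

5

(169,336,524): 169+336 ≤ 524 → not valid
(133,329,434): 133+329 > 434 → valid
(28,155,176): 28+155 > 176 → valid
(207,369,566): 207+369 > 566 → valid
(56,291,343): 56+291 > 343 → valid
(96,299,421): 96+299 ≤ 421 → not valid
(282,411,658): 282+411 > 658 → valid
5 of the 7 triples form a triangle.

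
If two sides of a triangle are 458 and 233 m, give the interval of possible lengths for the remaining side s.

By the triangle inequality, s must be less than 458 + 233 = 691 and greater than |458 − 233| = 225.

225 < s < 691 (m)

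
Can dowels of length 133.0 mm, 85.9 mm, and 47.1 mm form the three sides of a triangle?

The two shorter sides sum to 133.0, exactly equal to the longest side 133.0.
That gives only a degenerate (flat) triangle — the inequality must be strict.

No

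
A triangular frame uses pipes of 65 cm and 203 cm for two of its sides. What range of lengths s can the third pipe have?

138 < s < 268

By the triangle inequality, s must be less than 65 + 203 = 268 and greater than |65 − 203| = 138.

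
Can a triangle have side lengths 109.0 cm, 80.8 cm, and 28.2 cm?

The two shorter sides sum to 109.0, exactly equal to the longest side 109.0.
That gives only a degenerate (flat) triangle — the inequality must be strict.

No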